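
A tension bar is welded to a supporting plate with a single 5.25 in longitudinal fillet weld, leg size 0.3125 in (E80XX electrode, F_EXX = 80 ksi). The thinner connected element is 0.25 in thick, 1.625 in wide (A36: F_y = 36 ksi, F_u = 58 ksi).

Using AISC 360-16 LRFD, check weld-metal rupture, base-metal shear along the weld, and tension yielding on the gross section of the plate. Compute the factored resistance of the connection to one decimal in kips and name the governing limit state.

13.2 kips (gross-section yield governs)

Weld metal: throat = 0.707×0.3125 = 0.22094 in, L = 5.25 in. φR_n = 0.75 × 0.6 × 80 × 0.22094 × 5.25 = 41.8 kips.
Base metal shear (0.25 in plate): yield φR_n = 1.0×0.6×36×0.25×5.25 = 28.4 kips; rupture φR_n = 0.75×0.6×58×0.25×5.25 = 34.3 kips; take 28.4 kips (yield).
Tension yield (gross): A_g = 1.625×0.25 = 0.40625 in². φR_n = 0.90 × 36 × 0.40625 = 13.2 kips.
Governing: min(41.8, 28.4, 13.2) = 13.2 kips → gross-section yield.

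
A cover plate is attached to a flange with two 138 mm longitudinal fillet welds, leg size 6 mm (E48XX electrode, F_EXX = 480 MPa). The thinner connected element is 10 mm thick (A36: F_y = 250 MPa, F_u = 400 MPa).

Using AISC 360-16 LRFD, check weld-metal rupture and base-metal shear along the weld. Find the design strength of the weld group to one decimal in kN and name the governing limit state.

Weld metal: throat = 0.707×6 = 4.242 mm, L = 2×138 = 276 mm. φR_n = 0.75 × 0.6 × 480 × 4.242 × 276 = 252.9 kN.
Base metal shear (10 mm plate): yield φR_n = 1.0×0.6×250×10×276 = 414.0 kN; rupture φR_n = 0.75×0.6×400×10×276 = 496.8 kN; take 414.0 kN (yield).
Governing: min(252.9, 414.0) = 252.9 kN → weld metal.

252.9 kN (weld metal governs)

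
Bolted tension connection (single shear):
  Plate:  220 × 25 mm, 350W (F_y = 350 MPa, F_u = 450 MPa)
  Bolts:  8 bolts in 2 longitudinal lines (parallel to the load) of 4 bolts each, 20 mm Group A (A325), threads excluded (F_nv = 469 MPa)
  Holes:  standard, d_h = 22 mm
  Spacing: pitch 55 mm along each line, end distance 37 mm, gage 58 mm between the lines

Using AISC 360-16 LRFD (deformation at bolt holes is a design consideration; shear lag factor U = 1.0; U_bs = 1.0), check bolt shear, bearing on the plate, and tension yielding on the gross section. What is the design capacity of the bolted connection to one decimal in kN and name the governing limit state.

884.0 kN (bolt shear governs)

Bolt shear: A_b = π(20)²/4 = 314.16 mm². φR_n = 0.75 × 469 × 314.16 × 8 × 1 = 884.0 kN.
Bearing (25 mm plate, F_u = 450 MPa): end bolts L_c = 37 − 22/2 = 26, R_n = min(1.2×26×25×450, 2.4×20×25×450) = 351 kN/bolt; interior L_c = 55 − 22 = 33, R_n = 445.5 kN/bolt. φR_n = 0.75 × (2×351 + 6×445.5) = 2531.3 kN.
Tension yield (gross): A_g = 220×25 = 5500 mm². φR_n = 0.90 × 350 × 5500 = 1732.5 kN.
Governing: min(884.0, 2531.3, 1732.5) = 884.0 kN → bolt shear.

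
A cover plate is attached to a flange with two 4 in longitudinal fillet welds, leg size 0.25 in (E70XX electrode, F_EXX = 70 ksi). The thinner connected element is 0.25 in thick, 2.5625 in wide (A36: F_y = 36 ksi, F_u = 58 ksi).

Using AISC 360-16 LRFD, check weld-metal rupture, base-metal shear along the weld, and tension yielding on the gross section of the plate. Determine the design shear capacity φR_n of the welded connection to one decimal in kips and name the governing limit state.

Weld metal: throat = 0.707×0.25 = 0.17675 in, L = 2×4 = 8 in. φR_n = 0.75 × 0.6 × 70 × 0.17675 × 8 = 44.5 kips.
Base metal shear (0.25 in plate): yield φR_n = 1.0×0.6×36×0.25×8 = 43.2 kips; rupture φR_n = 0.75×0.6×58×0.25×8 = 52.2 kips; take 43.2 kips (yield).
Tension yield (gross): A_g = 2.5625×0.25 = 0.64063 in². φR_n = 0.90 × 36 × 0.64063 = 20.8 kips.
Governing: min(44.5, 43.2, 20.8) = 20.8 kips → gross-section yield.

20.8 kips (gross-section yield governs)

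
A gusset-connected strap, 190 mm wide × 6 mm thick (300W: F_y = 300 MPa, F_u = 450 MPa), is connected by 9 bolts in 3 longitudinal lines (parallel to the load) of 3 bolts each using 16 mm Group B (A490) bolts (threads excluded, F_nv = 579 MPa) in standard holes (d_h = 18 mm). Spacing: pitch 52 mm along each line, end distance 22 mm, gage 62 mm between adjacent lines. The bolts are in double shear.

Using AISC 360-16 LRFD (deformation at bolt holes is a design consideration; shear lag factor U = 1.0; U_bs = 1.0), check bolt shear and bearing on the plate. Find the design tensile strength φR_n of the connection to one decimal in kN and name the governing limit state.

561.3 kN (bearing governs)

Bolt shear: A_b = π(16)²/4 = 201.06 mm². φR_n = 0.75 × 579 × 201.06 × 9 × 2 = 1571.6 kN.
Bearing (6 mm plate, F_u = 450 MPa): end bolts L_c = 22 − 18/2 = 13, R_n = min(1.2×13×6×450, 2.4×16×6×450) = 42.12 kN/bolt; interior L_c = 52 − 18 = 34, R_n = 103.68 kN/bolt. φR_n = 0.75 × (3×42.12 + 6×103.68) = 561.3 kN.
Governing: min(1571.6, 561.3) = 561.3 kN → bearing.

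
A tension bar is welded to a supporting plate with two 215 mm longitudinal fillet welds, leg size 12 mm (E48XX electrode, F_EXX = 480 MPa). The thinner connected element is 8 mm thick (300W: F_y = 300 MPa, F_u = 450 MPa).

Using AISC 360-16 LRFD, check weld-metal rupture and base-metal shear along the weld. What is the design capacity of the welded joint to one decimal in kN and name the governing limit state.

619.2 kN (base-metal shear governs)

Weld metal: throat = 0.707×12 = 8.484 mm, L = 2×215 = 430 mm. φR_n = 0.75 × 0.6 × 480 × 8.484 × 430 = 788.0 kN.
Base metal shear (8 mm plate): yield φR_n = 1.0×0.6×300×8×430 = 619.2 kN; rupture φR_n = 0.75×0.6×450×8×430 = 696.6 kN; take 619.2 kN (yield).
Governing: min(788.0, 619.2) = 619.2 kN → base-metal shear.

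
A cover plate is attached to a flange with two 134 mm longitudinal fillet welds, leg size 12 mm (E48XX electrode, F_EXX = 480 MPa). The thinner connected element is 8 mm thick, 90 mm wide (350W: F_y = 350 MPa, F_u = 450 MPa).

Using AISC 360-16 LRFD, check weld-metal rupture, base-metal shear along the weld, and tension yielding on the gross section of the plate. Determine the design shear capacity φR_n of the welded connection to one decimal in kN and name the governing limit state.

Weld metal: throat = 0.707×12 = 8.484 mm, L = 2×134 = 268 mm. φR_n = 0.75 × 0.6 × 480 × 8.484 × 268 = 491.1 kN.
Base metal shear (8 mm plate): yield φR_n = 1.0×0.6×350×8×268 = 450.2 kN; rupture φR_n = 0.75×0.6×450×8×268 = 434.2 kN; take 434.2 kN (rupture).
Tension yield (gross): A_g = 90×8 = 720 mm². φR_n = 0.90 × 350 × 720 = 226.8 kN.
Governing: min(491.1, 434.2, 226.8) = 226.8 kN → gross-section yield.

226.8 kN (gross-section yield governs)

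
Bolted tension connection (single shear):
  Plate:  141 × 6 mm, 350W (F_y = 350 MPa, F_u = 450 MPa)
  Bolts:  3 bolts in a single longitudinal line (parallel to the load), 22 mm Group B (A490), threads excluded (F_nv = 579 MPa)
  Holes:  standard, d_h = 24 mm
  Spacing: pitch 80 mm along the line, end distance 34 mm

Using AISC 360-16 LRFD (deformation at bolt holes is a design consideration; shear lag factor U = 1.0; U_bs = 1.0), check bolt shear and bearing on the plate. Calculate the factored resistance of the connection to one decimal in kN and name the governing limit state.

267.3 kN (bearing governs)

Bolt shear: A_b = π(22)²/4 = 380.13 mm². φR_n = 0.75 × 579 × 380.13 × 3 × 1 = 495.2 kN.
Bearing (6 mm plate, F_u = 450 MPa): end bolts L_c = 34 − 24/2 = 22, R_n = min(1.2×22×6×450, 2.4×22×6×450) = 71.28 kN/bolt; interior L_c = 80 − 24 = 56, R_n = 142.56 kN/bolt. φR_n = 0.75 × (1×71.28 + 2×142.56) = 267.3 kN.
Governing: min(495.2, 267.3) = 267.3 kN → bearing.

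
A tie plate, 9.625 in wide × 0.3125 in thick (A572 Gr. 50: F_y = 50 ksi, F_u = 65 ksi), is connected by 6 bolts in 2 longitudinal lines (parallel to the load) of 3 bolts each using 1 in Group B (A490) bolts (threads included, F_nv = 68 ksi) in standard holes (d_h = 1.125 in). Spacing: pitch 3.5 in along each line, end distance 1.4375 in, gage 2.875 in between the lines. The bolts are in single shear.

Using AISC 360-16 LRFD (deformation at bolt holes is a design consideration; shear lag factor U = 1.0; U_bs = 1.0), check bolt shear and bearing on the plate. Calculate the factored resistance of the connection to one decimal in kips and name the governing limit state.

178.2 kips (bearing governs)

Bolt shear: A_b = π(1)²/4 = 0.7854 in². φR_n = 0.75 × 68 × 0.7854 × 6 × 1 = 240.3 kips.
Bearing (0.3125 in plate, F_u = 65 ksi): end bolts L_c = 1.4375 − 1.125/2 = 0.875, R_n = min(1.2×0.875×0.3125×65, 2.4×1×0.3125×65) = 21.328 kips/bolt; interior L_c = 3.5 − 1.125 = 2.375, R_n = 48.75 kips/bolt. φR_n = 0.75 × (2×21.328 + 4×48.75) = 178.2 kips.
Governing: min(240.3, 178.2) = 178.2 kips → bearing.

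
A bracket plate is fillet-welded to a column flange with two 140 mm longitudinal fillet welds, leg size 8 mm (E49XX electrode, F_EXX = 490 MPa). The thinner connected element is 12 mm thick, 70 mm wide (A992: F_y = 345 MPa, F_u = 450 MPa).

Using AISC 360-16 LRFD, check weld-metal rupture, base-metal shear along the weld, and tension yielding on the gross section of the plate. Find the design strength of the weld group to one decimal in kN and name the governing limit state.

260.8 kN (gross-section yield governs)

Weld metal: throat = 0.707×8 = 5.656 mm, L = 2×140 = 280 mm. φR_n = 0.75 × 0.6 × 490 × 5.656 × 280 = 349.2 kN.
Base metal shear (12 mm plate): yield φR_n = 1.0×0.6×345×12×280 = 695.5 kN; rupture φR_n = 0.75×0.6×450×12×280 = 680.4 kN; take 680.4 kN (rupture).
Tension yield (gross): A_g = 70×12 = 840 mm². φR_n = 0.90 × 345 × 840 = 260.8 kN.
Governing: min(349.2, 680.4, 260.8) = 260.8 kN → gross-section yield.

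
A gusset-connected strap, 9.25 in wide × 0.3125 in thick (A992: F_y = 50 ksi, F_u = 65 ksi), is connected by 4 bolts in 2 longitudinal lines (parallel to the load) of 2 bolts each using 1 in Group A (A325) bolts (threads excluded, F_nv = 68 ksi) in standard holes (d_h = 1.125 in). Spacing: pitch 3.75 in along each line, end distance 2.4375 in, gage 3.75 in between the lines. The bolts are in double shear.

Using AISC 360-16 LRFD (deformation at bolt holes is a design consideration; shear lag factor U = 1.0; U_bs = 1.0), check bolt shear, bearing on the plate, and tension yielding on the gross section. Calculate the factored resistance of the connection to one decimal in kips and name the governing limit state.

Bolt shear: A_b = π(1)²/4 = 0.7854 in². φR_n = 0.75 × 68 × 0.7854 × 4 × 2 = 320.4 kips.
Bearing (0.3125 in plate, F_u = 65 ksi): end bolts L_c = 2.4375 − 1.125/2 = 1.875, R_n = min(1.2×1.875×0.3125×65, 2.4×1×0.3125×65) = 45.703 kips/bolt; interior L_c = 3.75 − 1.125 = 2.625, R_n = 48.75 kips/bolt. φR_n = 0.75 × (2×45.703 + 2×48.75) = 141.7 kips.
Tension yield (gross): A_g = 9.25×0.3125 = 2.8906 in². φR_n = 0.90 × 50 × 2.8906 = 130.1 kips.
Governing: min(320.4, 141.7, 130.1) = 130.1 kips → gross-section yield.

130.1 kips (gross-section yield governs)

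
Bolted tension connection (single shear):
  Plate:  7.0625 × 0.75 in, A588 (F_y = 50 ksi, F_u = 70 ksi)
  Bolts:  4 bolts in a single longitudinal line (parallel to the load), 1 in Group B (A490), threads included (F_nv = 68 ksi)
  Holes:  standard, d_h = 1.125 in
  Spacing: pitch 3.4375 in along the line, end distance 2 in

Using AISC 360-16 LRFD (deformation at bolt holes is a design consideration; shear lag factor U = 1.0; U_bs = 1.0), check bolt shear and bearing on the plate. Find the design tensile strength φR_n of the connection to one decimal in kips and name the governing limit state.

Bolt shear: A_b = π(1)²/4 = 0.7854 in². φR_n = 0.75 × 68 × 0.7854 × 4 × 1 = 160.2 kips.
Bearing (0.75 in plate, F_u = 70 ksi): end bolts L_c = 2 − 1.125/2 = 1.4375, R_n = min(1.2×1.4375×0.75×70, 2.4×1×0.75×70) = 90.563 kips/bolt; interior L_c = 3.4375 − 1.125 = 2.3125, R_n = 126 kips/bolt. φR_n = 0.75 × (1×90.563 + 3×126) = 351.4 kips.
Governing: min(160.2, 351.4) = 160.2 kips → bolt shear.

160.2 kips (bolt shear governs)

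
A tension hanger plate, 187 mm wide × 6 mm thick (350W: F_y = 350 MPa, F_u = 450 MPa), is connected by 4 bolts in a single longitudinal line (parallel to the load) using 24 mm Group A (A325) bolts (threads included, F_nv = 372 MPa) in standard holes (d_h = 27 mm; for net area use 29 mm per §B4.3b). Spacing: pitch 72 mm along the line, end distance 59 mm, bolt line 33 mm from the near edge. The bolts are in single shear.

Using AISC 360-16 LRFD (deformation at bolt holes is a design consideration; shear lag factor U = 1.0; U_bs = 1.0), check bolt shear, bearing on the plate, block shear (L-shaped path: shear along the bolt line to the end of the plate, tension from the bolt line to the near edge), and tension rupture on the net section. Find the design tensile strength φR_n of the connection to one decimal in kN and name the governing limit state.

248.3 kN (block shear governs)

Bolt shear: A_b = π(24)²/4 = 452.39 mm². φR_n = 0.75 × 372 × 452.39 × 4 × 1 = 504.9 kN.
Bearing (6 mm plate, F_u = 450 MPa): end bolts L_c = 59 − 27/2 = 45.5, R_n = min(1.2×45.5×6×450, 2.4×24×6×450) = 147.42 kN/bolt; interior L_c = 72 − 27 = 45, R_n = 145.8 kN/bolt. φR_n = 0.75 × (1×147.42 + 3×145.8) = 438.6 kN.
Block shear: shear path 1×[59+3×72] = 1×275 mm, A_gv = 1650, A_nv = 1×(275 − 3.5×29)×6 = 1041 mm²; tension to near edge: (33 − 0.5×29)×6 = 111 mm². R_n = min(0.6×450×1041, 0.6×350×1650) + 1.0×450×111 = min(281.07, 346.5) + 49.95 = 331.02 kN. φR_n = 0.75 × 331.02 = 248.3 kN.
Tension rupture (net): A_n = (187 − 1×29)×6 = 948 mm² (U = 1.0, A_e = A_n). φR_n = 0.75 × 450 × 948 = 320.0 kN.
Governing: min(504.9, 438.6, 248.3, 320.0) = 248.3 kN → block shear.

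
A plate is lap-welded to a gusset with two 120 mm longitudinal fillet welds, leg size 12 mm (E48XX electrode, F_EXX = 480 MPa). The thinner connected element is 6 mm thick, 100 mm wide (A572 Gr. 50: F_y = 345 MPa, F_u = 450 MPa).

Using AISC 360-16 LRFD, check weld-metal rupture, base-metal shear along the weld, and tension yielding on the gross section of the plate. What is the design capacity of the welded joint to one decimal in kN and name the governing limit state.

Weld metal: throat = 0.707×12 = 8.484 mm, L = 2×120 = 240 mm. φR_n = 0.75 × 0.6 × 480 × 8.484 × 240 = 439.8 kN.
Base metal shear (6 mm plate): yield φR_n = 1.0×0.6×345×6×240 = 298.1 kN; rupture φR_n = 0.75×0.6×450×6×240 = 291.6 kN; take 291.6 kN (rupture).
Tension yield (gross): A_g = 100×6 = 600 mm². φR_n = 0.90 × 345 × 600 = 186.3 kN.
Governing: min(439.8, 291.6, 186.3) = 186.3 kN → gross-section yield.

186.3 kN (gross-section yield governs)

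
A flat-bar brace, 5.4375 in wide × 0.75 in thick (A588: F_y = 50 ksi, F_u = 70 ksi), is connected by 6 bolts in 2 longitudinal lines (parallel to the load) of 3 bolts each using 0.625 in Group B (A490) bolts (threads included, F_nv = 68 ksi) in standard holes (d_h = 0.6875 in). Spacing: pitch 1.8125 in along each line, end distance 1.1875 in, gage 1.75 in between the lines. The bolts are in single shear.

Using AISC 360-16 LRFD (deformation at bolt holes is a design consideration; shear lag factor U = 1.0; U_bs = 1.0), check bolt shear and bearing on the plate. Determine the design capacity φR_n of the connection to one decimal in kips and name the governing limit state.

93.9 kips (bolt shear governs)

Bolt shear: A_b = π(0.625)²/4 = 0.3068 in². φR_n = 0.75 × 68 × 0.3068 × 6 × 1 = 93.9 kips.
Bearing (0.75 in plate, F_u = 70 ksi): end bolts L_c = 1.1875 − 0.6875/2 = 0.84375, R_n = min(1.2×0.84375×0.75×70, 2.4×0.625×0.75×70) = 53.156 kips/bolt; interior L_c = 1.8125 − 0.6875 = 1.125, R_n = 70.875 kips/bolt. φR_n = 0.75 × (2×53.156 + 4×70.875) = 292.4 kips.
Governing: min(93.9, 292.4) = 93.9 kips → bolt shear.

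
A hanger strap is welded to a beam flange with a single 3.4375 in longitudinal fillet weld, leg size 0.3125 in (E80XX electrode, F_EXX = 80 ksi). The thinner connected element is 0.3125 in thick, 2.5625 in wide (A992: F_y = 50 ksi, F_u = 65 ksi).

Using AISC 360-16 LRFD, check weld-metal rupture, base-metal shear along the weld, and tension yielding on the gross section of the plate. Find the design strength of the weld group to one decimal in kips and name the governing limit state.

27.3 kips (weld metal governs)

Weld metal: throat = 0.707×0.3125 = 0.22094 in, L = 3.4375 in. φR_n = 0.75 × 0.6 × 80 × 0.22094 × 3.4375 = 27.3 kips.
Base metal shear (0.3125 in plate): yield φR_n = 1.0×0.6×50×0.3125×3.4375 = 32.2 kips; rupture φR_n = 0.75×0.6×65×0.3125×3.4375 = 31.4 kips; take 31.4 kips (rupture).
Tension yield (gross): A_g = 2.5625×0.3125 = 0.80078 in². φR_n = 0.90 × 50 × 0.80078 = 36.0 kips.
Governing: min(27.3, 31.4, 36.0) = 27.3 kips → weld metal.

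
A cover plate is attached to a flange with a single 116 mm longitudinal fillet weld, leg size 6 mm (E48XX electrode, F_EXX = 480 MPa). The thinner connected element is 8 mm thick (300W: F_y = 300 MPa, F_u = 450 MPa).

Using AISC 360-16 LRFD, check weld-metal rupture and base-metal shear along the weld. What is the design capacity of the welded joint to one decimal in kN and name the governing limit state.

106.3 kN (weld metal governs)

Weld metal: throat = 0.707×6 = 4.242 mm, L = 116 mm. φR_n = 0.75 × 0.6 × 480 × 4.242 × 116 = 106.3 kN.
Base metal shear (8 mm plate): yield φR_n = 1.0×0.6×300×8×116 = 167.0 kN; rupture φR_n = 0.75×0.6×450×8×116 = 187.9 kN; take 167.0 kN (yield).
Governing: min(106.3, 167.0) = 106.3 kN → weld metal.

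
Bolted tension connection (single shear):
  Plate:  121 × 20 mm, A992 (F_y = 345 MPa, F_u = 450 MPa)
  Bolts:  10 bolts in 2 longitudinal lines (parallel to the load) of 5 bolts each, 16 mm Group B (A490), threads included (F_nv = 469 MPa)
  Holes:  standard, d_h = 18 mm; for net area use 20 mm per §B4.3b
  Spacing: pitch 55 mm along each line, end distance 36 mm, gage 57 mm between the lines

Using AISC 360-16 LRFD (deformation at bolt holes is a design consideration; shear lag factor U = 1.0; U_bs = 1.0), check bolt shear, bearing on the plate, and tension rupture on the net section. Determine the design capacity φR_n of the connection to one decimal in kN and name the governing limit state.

Bolt shear: A_b = π(16)²/4 = 201.06 mm². φR_n = 0.75 × 469 × 201.06 × 10 × 1 = 707.2 kN.
Bearing (20 mm plate, F_u = 450 MPa): end bolts L_c = 36 − 18/2 = 27, R_n = min(1.2×27×20×450, 2.4×16×20×450) = 291.6 kN/bolt; interior L_c = 55 − 18 = 37, R_n = 345.6 kN/bolt. φR_n = 0.75 × (2×291.6 + 8×345.6) = 2511.0 kN.
Tension rupture (net): A_n = (121 − 2×20)×20 = 1620 mm² (U = 1.0, A_e = A_n). φR_n = 0.75 × 450 × 1620 = 546.8 kN.
Governing: min(707.2, 2511.0, 546.8) = 546.8 kN → net-section rupture.

546.8 kN (net-section rupture governs)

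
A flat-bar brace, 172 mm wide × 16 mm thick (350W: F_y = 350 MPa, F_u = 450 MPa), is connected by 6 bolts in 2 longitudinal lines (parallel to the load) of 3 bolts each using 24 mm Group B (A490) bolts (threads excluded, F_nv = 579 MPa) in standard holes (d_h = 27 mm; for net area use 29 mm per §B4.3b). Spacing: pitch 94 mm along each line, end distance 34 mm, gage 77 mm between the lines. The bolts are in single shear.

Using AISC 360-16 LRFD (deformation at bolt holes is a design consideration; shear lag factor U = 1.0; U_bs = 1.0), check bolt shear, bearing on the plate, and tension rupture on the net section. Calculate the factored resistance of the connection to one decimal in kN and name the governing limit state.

615.6 kN (net-section rupture governs)

Bolt shear: A_b = π(24)²/4 = 452.39 mm². φR_n = 0.75 × 579 × 452.39 × 6 × 1 = 1178.7 kN.
Bearing (16 mm plate, F_u = 450 MPa): end bolts L_c = 34 − 27/2 = 20.5, R_n = min(1.2×20.5×16×450, 2.4×24×16×450) = 177.12 kN/bolt; interior L_c = 94 − 27 = 67, R_n = 414.72 kN/bolt. φR_n = 0.75 × (2×177.12 + 4×414.72) = 1509.8 kN.
Tension rupture (net): A_n = (172 − 2×29)×16 = 1824 mm² (U = 1.0, A_e = A_n). φR_n = 0.75 × 450 × 1824 = 615.6 kN.
Governing: min(1178.7, 1509.8, 615.6) = 615.6 kN → net-section rupture.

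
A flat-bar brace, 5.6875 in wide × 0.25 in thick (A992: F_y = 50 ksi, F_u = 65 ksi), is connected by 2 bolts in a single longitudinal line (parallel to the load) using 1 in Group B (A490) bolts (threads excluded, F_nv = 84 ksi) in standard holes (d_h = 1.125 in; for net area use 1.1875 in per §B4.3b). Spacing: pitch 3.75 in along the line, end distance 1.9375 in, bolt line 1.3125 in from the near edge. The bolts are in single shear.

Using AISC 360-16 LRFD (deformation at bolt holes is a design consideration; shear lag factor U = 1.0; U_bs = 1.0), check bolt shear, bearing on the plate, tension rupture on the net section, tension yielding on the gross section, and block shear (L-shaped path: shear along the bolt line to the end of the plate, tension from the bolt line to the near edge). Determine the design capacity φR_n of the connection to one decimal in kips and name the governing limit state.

37.3 kips (block shear governs)

Bolt shear: A_b = π(1)²/4 = 0.7854 in². φR_n = 0.75 × 84 × 0.7854 × 2 × 1 = 99.0 kips.
Bearing (0.25 in plate, F_u = 65 ksi): end bolts L_c = 1.9375 − 1.125/2 = 1.375, R_n = min(1.2×1.375×0.25×65, 2.4×1×0.25×65) = 26.813 kips/bolt; interior L_c = 3.75 − 1.125 = 2.625, R_n = 39 kips/bolt. φR_n = 0.75 × (1×26.813 + 1×39) = 49.4 kips.
Tension rupture (net): A_n = (5.6875 − 1×1.1875)×0.25 = 1.125 in² (U = 1.0, A_e = A_n). φR_n = 0.75 × 65 × 1.125 = 54.8 kips.
Tension yield (gross): A_g = 5.6875×0.25 = 1.4219 in². φR_n = 0.90 × 50 × 1.4219 = 64.0 kips.
Block shear: shear path 1×[1.9375+1×3.75] = 1×5.6875 in, A_gv = 1.4219, A_nv = 1×(5.6875 − 1.5×1.1875)×0.25 = 0.97656 in²; tension to near edge: (1.3125 − 0.5×1.1875)×0.25 = 0.17969 in². R_n = min(0.6×65×0.97656, 0.6×50×1.4219) + 1.0×65×0.17969 = min(38.086, 42.657) + 11.68 = 49.766 kips. φR_n = 0.75 × 49.766 = 37.3 kips.
Governing: min(99.0, 49.4, 54.8, 64.0, 37.3) = 37.3 kips → block shear.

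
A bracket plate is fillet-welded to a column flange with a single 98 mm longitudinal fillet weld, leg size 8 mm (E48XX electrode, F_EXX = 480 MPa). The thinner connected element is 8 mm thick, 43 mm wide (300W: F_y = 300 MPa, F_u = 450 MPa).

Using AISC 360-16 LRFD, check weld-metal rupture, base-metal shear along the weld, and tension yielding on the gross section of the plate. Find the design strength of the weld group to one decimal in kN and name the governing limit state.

92.9 kN (gross-section yield governs)

Weld metal: throat = 0.707×8 = 5.656 mm, L = 98 mm. φR_n = 0.75 × 0.6 × 480 × 5.656 × 98 = 119.7 kN.
Base metal shear (8 mm plate): yield φR_n = 1.0×0.6×300×8×98 = 141.1 kN; rupture φR_n = 0.75×0.6×450×8×98 = 158.8 kN; take 141.1 kN (yield).
Tension yield (gross): A_g = 43×8 = 344 mm². φR_n = 0.90 × 300 × 344 = 92.9 kN.
Governing: min(119.7, 141.1, 92.9) = 92.9 kN → gross-section yield.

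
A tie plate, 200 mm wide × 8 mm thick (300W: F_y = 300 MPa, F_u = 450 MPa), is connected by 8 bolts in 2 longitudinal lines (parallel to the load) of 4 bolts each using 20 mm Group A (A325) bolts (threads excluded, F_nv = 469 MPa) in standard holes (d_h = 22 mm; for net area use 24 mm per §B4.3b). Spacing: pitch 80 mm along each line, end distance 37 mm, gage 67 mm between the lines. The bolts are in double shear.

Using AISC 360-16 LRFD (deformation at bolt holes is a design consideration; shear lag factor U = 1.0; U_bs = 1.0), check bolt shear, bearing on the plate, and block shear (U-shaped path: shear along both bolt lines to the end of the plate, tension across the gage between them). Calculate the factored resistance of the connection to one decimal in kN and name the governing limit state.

Bolt shear: A_b = π(20)²/4 = 314.16 mm². φR_n = 0.75 × 469 × 314.16 × 8 × 2 = 1768.1 kN.
Bearing (8 mm plate, F_u = 450 MPa): end bolts L_c = 37 − 22/2 = 26, R_n = min(1.2×26×8×450, 2.4×20×8×450) = 112.32 kN/bolt; interior L_c = 80 − 22 = 58, R_n = 172.8 kN/bolt. φR_n = 0.75 × (2×112.32 + 6×172.8) = 946.1 kN.
Block shear: shear path 2×[37+3×80] = 2×277 mm, A_gv = 4432, A_nv = 2×(277 − 3.5×24)×8 = 3088 mm²; tension across gage: (67 − 1×24)×8 = 344 mm². R_n = min(0.6×450×3088, 0.6×300×4432) + 1.0×450×344 = min(833.76, 797.76) + 154.8 = 952.56 kN. φR_n = 0.75 × 952.56 = 714.4 kN.
Governing: min(1768.1, 946.1, 714.4) = 714.4 kN → block shear.

714.4 kN (block shear governs)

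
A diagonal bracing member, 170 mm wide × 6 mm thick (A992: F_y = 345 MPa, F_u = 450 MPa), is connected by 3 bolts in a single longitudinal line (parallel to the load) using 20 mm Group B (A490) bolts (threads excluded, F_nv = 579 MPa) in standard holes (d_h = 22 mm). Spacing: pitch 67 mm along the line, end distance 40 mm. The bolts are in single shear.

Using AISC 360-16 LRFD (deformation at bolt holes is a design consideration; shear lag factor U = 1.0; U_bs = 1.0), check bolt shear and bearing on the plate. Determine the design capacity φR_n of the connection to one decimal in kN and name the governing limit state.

264.9 kN (bearing governs)

Bolt shear: A_b = π(20)²/4 = 314.16 mm². φR_n = 0.75 × 579 × 314.16 × 3 × 1 = 409.3 kN.
Bearing (6 mm plate, F_u = 450 MPa): end bolts L_c = 40 − 22/2 = 29, R_n = min(1.2×29×6×450, 2.4×20×6×450) = 93.96 kN/bolt; interior L_c = 67 − 22 = 45, R_n = 129.6 kN/bolt. φR_n = 0.75 × (1×93.96 + 2×129.6) = 264.9 kN.
Governing: min(409.3, 264.9) = 264.9 kN → bearing.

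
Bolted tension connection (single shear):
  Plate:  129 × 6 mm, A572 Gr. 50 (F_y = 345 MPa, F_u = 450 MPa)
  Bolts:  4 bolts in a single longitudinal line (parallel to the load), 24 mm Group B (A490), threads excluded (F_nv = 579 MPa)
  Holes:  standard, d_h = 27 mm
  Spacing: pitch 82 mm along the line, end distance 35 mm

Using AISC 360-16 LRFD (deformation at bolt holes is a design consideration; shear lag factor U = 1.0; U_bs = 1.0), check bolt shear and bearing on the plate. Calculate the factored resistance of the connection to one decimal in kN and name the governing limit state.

402.2 kN (bearing governs)

Bolt shear: A_b = π(24)²/4 = 452.39 mm². φR_n = 0.75 × 579 × 452.39 × 4 × 1 = 785.8 kN.
Bearing (6 mm plate, F_u = 450 MPa): end bolts L_c = 35 − 27/2 = 21.5, R_n = min(1.2×21.5×6×450, 2.4×24×6×450) = 69.66 kN/bolt; interior L_c = 82 − 27 = 55, R_n = 155.52 kN/bolt. φR_n = 0.75 × (1×69.66 + 3×155.52) = 402.2 kN.
Governing: min(785.8, 402.2) = 402.2 kN → bearing.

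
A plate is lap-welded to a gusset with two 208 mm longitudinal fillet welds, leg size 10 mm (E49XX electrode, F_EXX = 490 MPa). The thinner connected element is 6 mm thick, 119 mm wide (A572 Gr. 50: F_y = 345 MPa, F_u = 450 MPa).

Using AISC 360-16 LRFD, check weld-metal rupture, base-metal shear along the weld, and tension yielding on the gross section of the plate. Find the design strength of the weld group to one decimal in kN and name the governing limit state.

221.7 kN (gross-section yield governs)

Weld metal: throat = 0.707×10 = 7.07 mm, L = 2×208 = 416 mm. φR_n = 0.75 × 0.6 × 490 × 7.07 × 416 = 648.5 kN.
Base metal shear (6 mm plate): yield φR_n = 1.0×0.6×345×6×416 = 516.7 kN; rupture φR_n = 0.75×0.6×450×6×416 = 505.4 kN; take 505.4 kN (rupture).
Tension yield (gross): A_g = 119×6 = 714 mm². φR_n = 0.90 × 345 × 714 = 221.7 kN.
Governing: min(648.5, 505.4, 221.7) = 221.7 kN → gross-section yield.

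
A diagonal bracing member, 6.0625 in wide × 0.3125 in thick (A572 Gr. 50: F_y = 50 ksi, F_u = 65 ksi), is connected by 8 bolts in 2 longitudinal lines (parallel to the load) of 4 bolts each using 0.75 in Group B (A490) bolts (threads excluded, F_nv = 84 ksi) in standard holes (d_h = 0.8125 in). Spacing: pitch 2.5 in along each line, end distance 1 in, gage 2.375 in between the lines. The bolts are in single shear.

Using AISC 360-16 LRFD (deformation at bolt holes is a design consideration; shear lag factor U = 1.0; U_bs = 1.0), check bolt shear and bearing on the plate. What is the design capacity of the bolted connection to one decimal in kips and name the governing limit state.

186.2 kips (bearing governs)

Bolt shear: A_b = π(0.75)²/4 = 0.44179 in². φR_n = 0.75 × 84 × 0.44179 × 8 × 1 = 222.7 kips.
Bearing (0.3125 in plate, F_u = 65 ksi): end bolts L_c = 1 − 0.8125/2 = 0.59375, R_n = min(1.2×0.59375×0.3125×65, 2.4×0.75×0.3125×65) = 14.473 kips/bolt; interior L_c = 2.5 − 0.8125 = 1.6875, R_n = 36.563 kips/bolt. φR_n = 0.75 × (2×14.473 + 6×36.563) = 186.2 kips.
Governing: min(222.7, 186.2) = 186.2 kips → bearing.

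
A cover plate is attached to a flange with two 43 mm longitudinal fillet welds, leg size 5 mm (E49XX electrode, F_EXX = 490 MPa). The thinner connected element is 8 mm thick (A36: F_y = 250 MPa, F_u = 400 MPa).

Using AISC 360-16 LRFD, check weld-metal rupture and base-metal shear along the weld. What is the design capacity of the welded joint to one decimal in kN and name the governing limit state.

Weld metal: throat = 0.707×5 = 3.535 mm, L = 2×43 = 86 mm. φR_n = 0.75 × 0.6 × 490 × 3.535 × 86 = 67.0 kN.
Base metal shear (8 mm plate): yield φR_n = 1.0×0.6×250×8×86 = 103.2 kN; rupture φR_n = 0.75×0.6×400×8×86 = 123.8 kN; take 103.2 kN (yield).
Governing: min(67.0, 103.2) = 67.0 kN → weld metal.

67.0 kN (weld metal governs)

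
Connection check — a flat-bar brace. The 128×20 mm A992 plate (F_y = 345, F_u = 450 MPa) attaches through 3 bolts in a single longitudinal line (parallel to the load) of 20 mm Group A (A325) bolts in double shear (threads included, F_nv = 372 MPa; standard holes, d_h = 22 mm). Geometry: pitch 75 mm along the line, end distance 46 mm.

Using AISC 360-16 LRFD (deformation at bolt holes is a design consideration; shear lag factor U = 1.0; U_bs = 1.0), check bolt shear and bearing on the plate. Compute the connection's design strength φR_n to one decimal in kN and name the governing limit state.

525.9 kN (bolt shear governs)

Bolt shear: A_b = π(20)²/4 = 314.16 mm². φR_n = 0.75 × 372 × 314.16 × 3 × 2 = 525.9 kN.
Bearing (20 mm plate, F_u = 450 MPa): end bolts L_c = 46 − 22/2 = 35, R_n = min(1.2×35×20×450, 2.4×20×20×450) = 378 kN/bolt; interior L_c = 75 − 22 = 53, R_n = 432 kN/bolt. φR_n = 0.75 × (1×378 + 2×432) = 931.5 kN.
Governing: min(525.9, 931.5) = 525.9 kN → bolt shear.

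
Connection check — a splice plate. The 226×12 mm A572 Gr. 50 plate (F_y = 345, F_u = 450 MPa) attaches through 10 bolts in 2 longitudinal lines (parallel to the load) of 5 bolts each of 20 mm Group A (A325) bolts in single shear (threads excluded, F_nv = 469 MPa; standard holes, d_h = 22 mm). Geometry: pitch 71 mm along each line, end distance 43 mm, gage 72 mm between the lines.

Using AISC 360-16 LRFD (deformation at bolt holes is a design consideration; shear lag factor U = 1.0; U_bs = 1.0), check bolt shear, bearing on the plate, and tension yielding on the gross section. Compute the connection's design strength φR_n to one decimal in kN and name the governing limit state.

Bolt shear: A_b = π(20)²/4 = 314.16 mm². φR_n = 0.75 × 469 × 314.16 × 10 × 1 = 1105.1 kN.
Bearing (12 mm plate, F_u = 450 MPa): end bolts L_c = 43 − 22/2 = 32, R_n = min(1.2×32×12×450, 2.4×20×12×450) = 207.36 kN/bolt; interior L_c = 71 − 22 = 49, R_n = 259.2 kN/bolt. φR_n = 0.75 × (2×207.36 + 8×259.2) = 1866.2 kN.
Tension yield (gross): A_g = 226×12 = 2712 mm². φR_n = 0.90 × 345 × 2712 = 842.1 kN.
Governing: min(1105.1, 1866.2, 842.1) = 842.1 kN → gross-section yield.

842.1 kN (gross-section yield governs)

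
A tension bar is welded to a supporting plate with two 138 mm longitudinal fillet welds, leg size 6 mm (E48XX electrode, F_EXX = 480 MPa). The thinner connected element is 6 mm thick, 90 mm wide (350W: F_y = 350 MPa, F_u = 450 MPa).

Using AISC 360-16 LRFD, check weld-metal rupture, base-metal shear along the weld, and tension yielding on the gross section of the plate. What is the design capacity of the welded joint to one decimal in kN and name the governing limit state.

170.1 kN (gross-section yield governs)

Weld metal: throat = 0.707×6 = 4.242 mm, L = 2×138 = 276 mm. φR_n = 0.75 × 0.6 × 480 × 4.242 × 276 = 252.9 kN.
Base metal shear (6 mm plate): yield φR_n = 1.0×0.6×350×6×276 = 347.8 kN; rupture φR_n = 0.75×0.6×450×6×276 = 335.3 kN; take 335.3 kN (rupture).
Tension yield (gross): A_g = 90×6 = 540 mm². φR_n = 0.90 × 350 × 540 = 170.1 kN.
Governing: min(252.9, 335.3, 170.1) = 170.1 kN → gross-section yield.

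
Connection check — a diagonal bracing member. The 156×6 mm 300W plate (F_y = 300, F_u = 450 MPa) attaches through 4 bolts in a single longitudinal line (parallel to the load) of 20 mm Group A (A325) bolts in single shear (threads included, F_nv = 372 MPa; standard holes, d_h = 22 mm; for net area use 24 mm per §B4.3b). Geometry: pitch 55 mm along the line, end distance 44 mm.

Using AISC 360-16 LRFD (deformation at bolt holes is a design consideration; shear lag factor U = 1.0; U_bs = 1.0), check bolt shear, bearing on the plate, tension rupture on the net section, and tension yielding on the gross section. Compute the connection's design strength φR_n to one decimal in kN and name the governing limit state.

Bolt shear: A_b = π(20)²/4 = 314.16 mm². φR_n = 0.75 × 372 × 314.16 × 4 × 1 = 350.6 kN.
Bearing (6 mm plate, F_u = 450 MPa): end bolts L_c = 44 − 22/2 = 33, R_n = min(1.2×33×6×450, 2.4×20×6×450) = 106.92 kN/bolt; interior L_c = 55 − 22 = 33, R_n = 106.92 kN/bolt. φR_n = 0.75 × (1×106.92 + 3×106.92) = 320.8 kN.
Tension rupture (net): A_n = (156 − 1×24)×6 = 792 mm² (U = 1.0, A_e = A_n). φR_n = 0.75 × 450 × 792 = 267.3 kN.
Tension yield (gross): A_g = 156×6 = 936 mm². φR_n = 0.90 × 300 × 936 = 252.7 kN.
Governing: min(350.6, 320.8, 267.3, 252.7) = 252.7 kN → gross-section yield.

252.7 kN (gross-section yield governs)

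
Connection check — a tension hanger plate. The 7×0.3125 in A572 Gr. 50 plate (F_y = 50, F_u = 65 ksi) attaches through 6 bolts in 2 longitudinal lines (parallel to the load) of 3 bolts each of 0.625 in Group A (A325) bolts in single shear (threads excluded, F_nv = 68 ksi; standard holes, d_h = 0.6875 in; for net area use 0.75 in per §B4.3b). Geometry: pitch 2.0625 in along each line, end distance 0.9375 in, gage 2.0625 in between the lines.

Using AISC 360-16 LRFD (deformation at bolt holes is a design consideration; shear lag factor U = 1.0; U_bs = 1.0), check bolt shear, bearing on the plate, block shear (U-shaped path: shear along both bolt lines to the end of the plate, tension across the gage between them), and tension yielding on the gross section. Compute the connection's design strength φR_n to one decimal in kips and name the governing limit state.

Bolt shear: A_b = π(0.625)²/4 = 0.3068 in². φR_n = 0.75 × 68 × 0.3068 × 6 × 1 = 93.9 kips.
Bearing (0.3125 in plate, F_u = 65 ksi): end bolts L_c = 0.9375 − 0.6875/2 = 0.59375, R_n = min(1.2×0.59375×0.3125×65, 2.4×0.625×0.3125×65) = 14.473 kips/bolt; interior L_c = 2.0625 − 0.6875 = 1.375, R_n = 30.469 kips/bolt. φR_n = 0.75 × (2×14.473 + 4×30.469) = 113.1 kips.
Block shear: shear path 2×[0.9375+2×2.0625] = 2×5.0625 in, A_gv = 3.1641, A_nv = 2×(5.0625 − 2.5×0.75)×0.3125 = 1.9922 in²; tension across gage: (2.0625 − 1×0.75)×0.3125 = 0.41016 in². R_n = min(0.6×65×1.9922, 0.6×50×3.1641) + 1.0×65×0.41016 = min(77.696, 94.923) + 26.66 = 104.36 kips. φR_n = 0.75 × 104.36 = 78.3 kips.
Tension yield (gross): A_g = 7×0.3125 = 2.1875 in². φR_n = 0.90 × 50 × 2.1875 = 98.4 kips.
Governing: min(93.9, 113.1, 78.3, 98.4) = 78.3 kips → block shear.

78.3 kips (block shear governs)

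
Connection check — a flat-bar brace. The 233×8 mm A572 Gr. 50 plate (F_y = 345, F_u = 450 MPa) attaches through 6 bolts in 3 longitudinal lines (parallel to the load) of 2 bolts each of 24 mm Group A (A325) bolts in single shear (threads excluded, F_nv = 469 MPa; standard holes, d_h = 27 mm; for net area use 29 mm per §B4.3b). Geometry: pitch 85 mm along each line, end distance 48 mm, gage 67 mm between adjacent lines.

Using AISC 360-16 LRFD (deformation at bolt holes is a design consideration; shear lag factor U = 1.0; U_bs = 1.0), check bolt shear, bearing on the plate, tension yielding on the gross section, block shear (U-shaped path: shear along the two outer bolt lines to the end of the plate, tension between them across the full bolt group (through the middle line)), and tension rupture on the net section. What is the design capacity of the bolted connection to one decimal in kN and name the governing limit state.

394.2 kN (net-section rupture governs)

Bolt shear: A_b = π(24)²/4 = 452.39 mm². φR_n = 0.75 × 469 × 452.39 × 6 × 1 = 954.8 kN.
Bearing (8 mm plate, F_u = 450 MPa): end bolts L_c = 48 − 27/2 = 34.5, R_n = min(1.2×34.5×8×450, 2.4×24×8×450) = 149.04 kN/bolt; interior L_c = 85 − 27 = 58, R_n = 207.36 kN/bolt. φR_n = 0.75 × (3×149.04 + 3×207.36) = 801.9 kN.
Tension yield (gross): A_g = 233×8 = 1864 mm². φR_n = 0.90 × 345 × 1864 = 578.8 kN.
Block shear: shear path 2×[48+1×85] = 2×133 mm, A_gv = 2128, A_nv = 2×(133 − 1.5×29)×8 = 1432 mm²; tension across gage: (134 − 2×29)×8 = 608 mm². R_n = min(0.6×450×1432, 0.6×345×2128) + 1.0×450×608 = min(386.64, 440.5) + 273.6 = 660.24 kN. φR_n = 0.75 × 660.24 = 495.2 kN.
Tension rupture (net): A_n = (233 − 3×29)×8 = 1168 mm² (U = 1.0, A_e = A_n). φR_n = 0.75 × 450 × 1168 = 394.2 kN.
Governing: min(954.8, 801.9, 578.8, 495.2, 394.2) = 394.2 kN → net-section rupture.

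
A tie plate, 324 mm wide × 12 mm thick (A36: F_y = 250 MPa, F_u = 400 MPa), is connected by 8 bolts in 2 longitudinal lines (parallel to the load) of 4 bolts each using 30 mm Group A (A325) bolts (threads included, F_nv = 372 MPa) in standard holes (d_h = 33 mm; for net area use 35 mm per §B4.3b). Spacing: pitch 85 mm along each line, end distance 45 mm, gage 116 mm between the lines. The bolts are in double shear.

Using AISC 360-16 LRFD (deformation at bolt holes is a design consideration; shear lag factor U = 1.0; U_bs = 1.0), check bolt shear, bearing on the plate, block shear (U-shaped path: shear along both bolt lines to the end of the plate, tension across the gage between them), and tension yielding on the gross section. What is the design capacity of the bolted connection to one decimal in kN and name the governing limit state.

874.8 kN (gross-section yield governs)

Bolt shear: A_b = π(30)²/4 = 706.86 mm². φR_n = 0.75 × 372 × 706.86 × 8 × 2 = 3155.4 kN.
Bearing (12 mm plate, F_u = 400 MPa): end bolts L_c = 45 − 33/2 = 28.5, R_n = min(1.2×28.5×12×400, 2.4×30×12×400) = 164.16 kN/bolt; interior L_c = 85 − 33 = 52, R_n = 299.52 kN/bolt. φR_n = 0.75 × (2×164.16 + 6×299.52) = 1594.1 kN.
Block shear: shear path 2×[45+3×85] = 2×300 mm, A_gv = 7200, A_nv = 2×(300 − 3.5×35)×12 = 4260 mm²; tension across gage: (116 − 1×35)×12 = 972 mm². R_n = min(0.6×400×4260, 0.6×250×7200) + 1.0×400×972 = min(1022.4, 1080) + 388.8 = 1411.2 kN. φR_n = 0.75 × 1411.2 = 1058.4 kN.
Tension yield (gross): A_g = 324×12 = 3888 mm². φR_n = 0.90 × 250 × 3888 = 874.8 kN.
Governing: min(3155.4, 1594.1, 1058.4, 874.8) = 874.8 kN → gross-section yield.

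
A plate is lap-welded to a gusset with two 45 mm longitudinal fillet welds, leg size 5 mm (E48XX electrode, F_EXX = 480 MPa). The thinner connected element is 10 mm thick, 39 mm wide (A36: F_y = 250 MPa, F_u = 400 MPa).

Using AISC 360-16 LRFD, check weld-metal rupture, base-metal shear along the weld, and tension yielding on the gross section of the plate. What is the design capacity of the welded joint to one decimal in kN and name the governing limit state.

Weld metal: throat = 0.707×5 = 3.535 mm, L = 2×45 = 90 mm. φR_n = 0.75 × 0.6 × 480 × 3.535 × 90 = 68.7 kN.
Base metal shear (10 mm plate): yield φR_n = 1.0×0.6×250×10×90 = 135.0 kN; rupture φR_n = 0.75×0.6×400×10×90 = 162.0 kN; take 135.0 kN (yield).
Tension yield (gross): A_g = 39×10 = 390 mm². φR_n = 0.90 × 250 × 390 = 87.8 kN.
Governing: min(68.7, 135.0, 87.8) = 68.7 kN → weld metal.

68.7 kN (weld metal governs)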